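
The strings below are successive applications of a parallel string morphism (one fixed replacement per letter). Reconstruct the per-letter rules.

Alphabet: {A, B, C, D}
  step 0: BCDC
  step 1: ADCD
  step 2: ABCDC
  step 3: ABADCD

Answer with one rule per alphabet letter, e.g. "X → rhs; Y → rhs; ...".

  step 2 ⇒ step 3: ABCDC ⇒ AB·A·D·C·D
    A ↦ AB
    B ↦ A
    C ↦ D
    D ↦ C

A->AB, B->A, C->D, D->C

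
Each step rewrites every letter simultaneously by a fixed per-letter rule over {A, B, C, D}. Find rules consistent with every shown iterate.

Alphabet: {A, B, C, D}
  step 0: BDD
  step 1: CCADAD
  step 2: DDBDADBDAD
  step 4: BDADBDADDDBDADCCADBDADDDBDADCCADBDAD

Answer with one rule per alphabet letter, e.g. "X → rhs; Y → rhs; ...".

A->BD, B->CC, C->D, D->AD

  step 1 ⇒ step 2: CCADAD ⇒ D·D·BD·AD·BD·AD
    A ↦ BD
    C ↦ D
    D ↦ AD
  step 0 ⇒ step 1: BDD ⇒ CC·AD·AD
    B ↦ CC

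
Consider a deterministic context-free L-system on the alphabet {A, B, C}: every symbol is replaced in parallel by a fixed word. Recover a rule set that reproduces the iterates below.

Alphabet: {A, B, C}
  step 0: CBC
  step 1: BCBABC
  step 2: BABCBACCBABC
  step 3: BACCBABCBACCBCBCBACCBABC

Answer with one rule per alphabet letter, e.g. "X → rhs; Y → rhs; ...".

A->CC, B->BA, C->BC

  step 2 ⇒ step 3: BABCBACCBABC ⇒ BA·CC·BA·BC·BA·CC·BC·BC·BA·CC·BA·BC
    A ↦ CC
    B ↦ BA
    C ↦ BC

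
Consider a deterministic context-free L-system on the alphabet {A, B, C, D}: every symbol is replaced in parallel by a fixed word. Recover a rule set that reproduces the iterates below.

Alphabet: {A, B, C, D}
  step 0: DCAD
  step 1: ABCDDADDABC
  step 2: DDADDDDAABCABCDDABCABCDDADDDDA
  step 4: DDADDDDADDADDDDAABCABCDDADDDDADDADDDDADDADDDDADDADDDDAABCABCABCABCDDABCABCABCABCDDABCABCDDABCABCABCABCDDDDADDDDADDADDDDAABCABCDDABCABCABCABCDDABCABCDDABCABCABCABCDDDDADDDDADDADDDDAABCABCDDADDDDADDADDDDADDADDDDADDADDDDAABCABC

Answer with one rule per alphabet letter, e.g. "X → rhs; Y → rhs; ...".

  step 1 ⇒ step 2: ABCDDADDABC ⇒ DD·ADD·DDA·ABC·ABC·DD·ABC·ABC·DD·ADD·DDA
    A ↦ DD
    B ↦ ADD
    C ↦ DDA
    D ↦ ABC

A->DD, B->ADD, C->DDA, D->ABC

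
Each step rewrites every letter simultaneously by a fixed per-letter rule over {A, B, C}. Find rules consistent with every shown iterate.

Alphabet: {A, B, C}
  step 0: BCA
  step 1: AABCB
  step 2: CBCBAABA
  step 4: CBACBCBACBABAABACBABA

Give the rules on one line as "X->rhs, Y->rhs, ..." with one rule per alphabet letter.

A->CB, B->A, C->AB

  step 1 ⇒ step 2: AABCB ⇒ CB·CB·A·AB·A
    A ↦ CB
    B ↦ A
    C ↦ AB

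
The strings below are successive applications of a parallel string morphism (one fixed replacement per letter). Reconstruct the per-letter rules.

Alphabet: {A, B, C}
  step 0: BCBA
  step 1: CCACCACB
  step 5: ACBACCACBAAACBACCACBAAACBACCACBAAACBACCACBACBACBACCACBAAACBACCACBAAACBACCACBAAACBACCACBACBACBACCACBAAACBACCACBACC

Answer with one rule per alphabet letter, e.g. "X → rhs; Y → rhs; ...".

  step 0 ⇒ step 1: BCBA ⇒ CC·A·CC·ACB
    A ↦ ACB
    B ↦ CC
    C ↦ A

A->ACB, B->CC, C->A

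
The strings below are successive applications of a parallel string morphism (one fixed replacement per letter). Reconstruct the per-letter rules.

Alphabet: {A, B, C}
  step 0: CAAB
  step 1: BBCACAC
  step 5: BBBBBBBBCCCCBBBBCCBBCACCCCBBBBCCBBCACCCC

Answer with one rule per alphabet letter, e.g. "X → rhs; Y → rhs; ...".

  step 0 ⇒ step 1: CAAB ⇒ BB·CA·CA·C
    A ↦ CA
    B ↦ C
    C ↦ BB

A->CA, B->C, C->BB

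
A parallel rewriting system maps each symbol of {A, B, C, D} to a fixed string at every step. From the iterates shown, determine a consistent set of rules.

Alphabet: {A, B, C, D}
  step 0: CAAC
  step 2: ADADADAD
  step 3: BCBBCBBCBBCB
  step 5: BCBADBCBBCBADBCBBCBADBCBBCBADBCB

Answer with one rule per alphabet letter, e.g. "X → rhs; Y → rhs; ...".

  step 2 ⇒ step 3: ADADADAD ⇒ B·CB·B·CB·B·CB·B·CB
    A ↦ B
    D ↦ CB
    B ↦ AD  (constrained at step 3)
    C ↦ B  (constrained at step 0)

A->B, B->AD, C->B, D->CB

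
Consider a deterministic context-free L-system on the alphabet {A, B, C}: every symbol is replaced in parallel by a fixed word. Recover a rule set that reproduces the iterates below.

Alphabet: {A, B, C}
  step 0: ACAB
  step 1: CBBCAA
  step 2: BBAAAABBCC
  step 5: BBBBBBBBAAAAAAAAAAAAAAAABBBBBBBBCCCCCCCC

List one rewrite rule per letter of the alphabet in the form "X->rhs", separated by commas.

A->C, B->AA, C->BB

  step 1 ⇒ step 2: CBBCAA ⇒ BB·AA·AA·BB·C·C
    A ↦ C
    B ↦ AA
    C ↦ BB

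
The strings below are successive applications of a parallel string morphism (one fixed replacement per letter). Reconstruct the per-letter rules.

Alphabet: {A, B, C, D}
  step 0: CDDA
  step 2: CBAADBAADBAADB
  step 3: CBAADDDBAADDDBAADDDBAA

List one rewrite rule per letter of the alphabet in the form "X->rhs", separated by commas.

A->D, B->AA, C->CB, D->DB

  step 2 ⇒ step 3: CBAADBAADBAADB ⇒ CB·AA·D·D·DB·AA·D·D·DB·AA·D·D·DB·AA
    A ↦ D
    B ↦ AA
    C ↦ CB
    D ↦ DB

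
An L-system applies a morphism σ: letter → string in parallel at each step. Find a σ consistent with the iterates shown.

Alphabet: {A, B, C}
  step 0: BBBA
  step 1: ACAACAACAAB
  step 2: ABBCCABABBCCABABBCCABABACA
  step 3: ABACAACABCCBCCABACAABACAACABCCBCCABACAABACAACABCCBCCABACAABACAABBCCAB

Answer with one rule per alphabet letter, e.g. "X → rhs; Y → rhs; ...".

  step 2 ⇒ step 3: ABBCCABABBCCABABBCCABABACA ⇒ AB·ACA·ACA·BCC·BCC·AB·ACA·AB·ACA·ACA·BCC·BCC·AB·ACA·AB·ACA·ACA·BCC·BCC·AB·ACA·AB·ACA·AB·BCC·AB
    A ↦ AB
    B ↦ ACA
    C ↦ BCC

A->AB, B->ACA, C->BCC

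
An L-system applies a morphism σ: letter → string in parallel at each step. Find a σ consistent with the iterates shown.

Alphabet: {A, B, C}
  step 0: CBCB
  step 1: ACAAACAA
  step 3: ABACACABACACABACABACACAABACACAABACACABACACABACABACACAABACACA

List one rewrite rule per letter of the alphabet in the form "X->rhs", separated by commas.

  step 0 ⇒ step 1: CBCB ⇒ ACA·A·ACA·A
    B ↦ A
    C ↦ ACA
    A ↦ BAC  (constrained at step 1)

A->BAC, B->A, C->ACA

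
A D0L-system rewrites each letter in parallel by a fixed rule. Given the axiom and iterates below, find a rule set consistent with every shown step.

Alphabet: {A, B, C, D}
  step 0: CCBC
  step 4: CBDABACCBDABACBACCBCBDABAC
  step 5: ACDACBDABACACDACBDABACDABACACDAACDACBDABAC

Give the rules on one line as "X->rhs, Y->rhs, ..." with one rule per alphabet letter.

  step 4 ⇒ step 5: CBDABACCBDABACBACCBCBDABAC ⇒ AC·DA·C·B·DA·B·AC·AC·DA·C·B·DA·B·AC·DA·B·AC·AC·DA·AC·DA·C·B·DA·B·AC
    A ↦ B
    B ↦ DA
    C ↦ AC
    D ↦ C

A->B, B->DA, C->AC, D->C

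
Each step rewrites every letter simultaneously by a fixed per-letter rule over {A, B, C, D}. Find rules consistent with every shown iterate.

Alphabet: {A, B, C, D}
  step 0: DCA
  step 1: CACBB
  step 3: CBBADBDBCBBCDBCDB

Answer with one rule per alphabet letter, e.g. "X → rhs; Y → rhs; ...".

  step 0 ⇒ step 1: DCA ⇒ C·A·CBB
    A ↦ CBB
    C ↦ A
    D ↦ C
    B ↦ DB  (constrained at step 1)

A->CBB, B->DB, C->A, D->C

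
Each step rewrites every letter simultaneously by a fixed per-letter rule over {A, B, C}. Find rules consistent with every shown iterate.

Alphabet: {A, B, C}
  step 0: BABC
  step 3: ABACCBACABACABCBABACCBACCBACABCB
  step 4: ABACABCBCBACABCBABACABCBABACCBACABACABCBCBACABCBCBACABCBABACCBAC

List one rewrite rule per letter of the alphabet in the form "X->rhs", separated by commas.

  step 3 ⇒ step 4: ABACCBACABACABCBABACCBACCBACABCB ⇒ AB·AC·AB·CB·CB·AC·AB·CB·AB·AC·AB·CB·AB·AC·CB·AC·AB·AC·AB·CB·CB·AC·AB·CB·CB·AC·AB·CB·AB·AC·CB·AC
    A ↦ AB
    B ↦ AC
    C ↦ CB

A->AB, B->AC, C->CB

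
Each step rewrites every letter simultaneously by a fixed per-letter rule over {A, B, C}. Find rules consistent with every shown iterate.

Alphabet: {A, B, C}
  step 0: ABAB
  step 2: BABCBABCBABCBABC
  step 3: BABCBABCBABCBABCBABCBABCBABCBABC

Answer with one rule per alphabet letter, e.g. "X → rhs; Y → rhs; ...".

  step 2 ⇒ step 3: BABCBABCBABCBABC ⇒ BA·BC·BA·BC·BA·BC·BA·BC·BA·BC·BA·BC·BA·BC·BA·BC
    A ↦ BC
    B ↦ BA
    C ↦ BC

A->BC, B->BA, C->BC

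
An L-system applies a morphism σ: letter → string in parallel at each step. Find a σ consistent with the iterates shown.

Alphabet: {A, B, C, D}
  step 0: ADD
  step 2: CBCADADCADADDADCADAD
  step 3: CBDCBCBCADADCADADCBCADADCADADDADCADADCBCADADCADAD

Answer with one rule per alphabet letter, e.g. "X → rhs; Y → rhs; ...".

  step 2 ⇒ step 3: CBCADADCADADDADCADAD ⇒ CB·DCB·CB·CA·DAD·CA·DAD·CB·CA·DAD·CA·DAD·DAD·CA·DAD·CB·CA·DAD·CA·DAD
    A ↦ CA
    B ↦ DCB
    C ↦ CB
    D ↦ DAD

A->CA, B->DCB, C->CB, D->DAD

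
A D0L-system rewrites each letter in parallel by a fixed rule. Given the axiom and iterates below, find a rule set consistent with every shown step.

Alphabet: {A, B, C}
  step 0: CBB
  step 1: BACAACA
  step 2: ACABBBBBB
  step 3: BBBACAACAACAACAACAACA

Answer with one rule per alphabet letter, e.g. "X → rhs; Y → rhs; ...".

A->B, B->ACA, C->B

  step 2 ⇒ step 3: ACABBBBBB ⇒ B·B·B·ACA·ACA·ACA·ACA·ACA·ACA
    A ↦ B
    B ↦ ACA
    C ↦ B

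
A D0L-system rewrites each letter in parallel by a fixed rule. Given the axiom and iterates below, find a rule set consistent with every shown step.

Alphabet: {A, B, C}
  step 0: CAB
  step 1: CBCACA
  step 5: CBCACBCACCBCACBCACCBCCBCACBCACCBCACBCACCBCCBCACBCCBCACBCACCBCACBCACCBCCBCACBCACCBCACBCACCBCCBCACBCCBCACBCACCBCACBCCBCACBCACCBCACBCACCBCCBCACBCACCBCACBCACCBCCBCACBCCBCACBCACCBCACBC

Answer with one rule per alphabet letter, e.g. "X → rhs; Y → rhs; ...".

  step 0 ⇒ step 1: CAB ⇒ CBC·AC·A
    A ↦ AC
    B ↦ A
    C ↦ CBC

A->AC, B->A, C->CBC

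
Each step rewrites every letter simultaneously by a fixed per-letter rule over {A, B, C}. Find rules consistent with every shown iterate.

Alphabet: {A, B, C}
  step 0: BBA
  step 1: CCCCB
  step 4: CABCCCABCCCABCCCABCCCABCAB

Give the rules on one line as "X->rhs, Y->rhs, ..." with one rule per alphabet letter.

A->B, B->CC, C->CA

  step 0 ⇒ step 1: BBA ⇒ CC·CC·B
    A ↦ B
    B ↦ CC
    C ↦ CA  (constrained at step 1)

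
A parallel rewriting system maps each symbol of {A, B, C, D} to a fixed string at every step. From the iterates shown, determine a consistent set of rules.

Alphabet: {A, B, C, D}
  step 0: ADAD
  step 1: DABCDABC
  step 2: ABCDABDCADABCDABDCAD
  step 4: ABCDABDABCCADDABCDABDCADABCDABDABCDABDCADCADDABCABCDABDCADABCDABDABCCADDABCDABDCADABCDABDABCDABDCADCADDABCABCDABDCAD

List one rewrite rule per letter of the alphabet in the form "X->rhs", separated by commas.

  step 1 ⇒ step 2: DABCDABC ⇒ ABC·D·ABD·CAD·ABC·D·ABD·CAD
    A ↦ D
    B ↦ ABD
    C ↦ CAD
    D ↦ ABC

A->D, B->ABD, C->CAD, D->ABC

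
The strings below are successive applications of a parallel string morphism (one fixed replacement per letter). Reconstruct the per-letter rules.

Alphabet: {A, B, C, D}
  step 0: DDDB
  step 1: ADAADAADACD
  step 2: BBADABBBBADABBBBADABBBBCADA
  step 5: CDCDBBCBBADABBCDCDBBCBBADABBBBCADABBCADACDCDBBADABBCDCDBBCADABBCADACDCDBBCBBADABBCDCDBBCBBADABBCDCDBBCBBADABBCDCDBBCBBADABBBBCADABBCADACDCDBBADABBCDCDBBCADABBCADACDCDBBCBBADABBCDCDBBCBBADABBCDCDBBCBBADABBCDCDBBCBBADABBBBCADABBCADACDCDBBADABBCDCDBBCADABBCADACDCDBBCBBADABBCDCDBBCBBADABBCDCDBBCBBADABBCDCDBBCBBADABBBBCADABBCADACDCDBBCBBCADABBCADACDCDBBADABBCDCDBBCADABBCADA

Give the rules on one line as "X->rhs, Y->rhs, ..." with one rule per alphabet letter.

  step 1 ⇒ step 2: ADAADAADACD ⇒ BB·ADA·BB·BB·ADA·BB·BB·ADA·BB·BBC·ADA
    A ↦ BB
    C ↦ BBC
    D ↦ ADA
  step 0 ⇒ step 1: DDDB ⇒ ADA·ADA·ADA·CD
    B ↦ CD

A->BB, B->CD, C->BBC, D->ADA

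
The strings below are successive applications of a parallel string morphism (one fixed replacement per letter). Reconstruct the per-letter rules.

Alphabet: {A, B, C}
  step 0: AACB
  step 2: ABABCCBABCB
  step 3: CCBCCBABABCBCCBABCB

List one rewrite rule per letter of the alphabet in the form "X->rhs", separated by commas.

A->C, B->CB, C->AB

  step 2 ⇒ step 3: ABABCCBABCB ⇒ C·CB·C·CB·AB·AB·CB·C·CB·AB·CB
    A ↦ C
    B ↦ CB
    C ↦ AB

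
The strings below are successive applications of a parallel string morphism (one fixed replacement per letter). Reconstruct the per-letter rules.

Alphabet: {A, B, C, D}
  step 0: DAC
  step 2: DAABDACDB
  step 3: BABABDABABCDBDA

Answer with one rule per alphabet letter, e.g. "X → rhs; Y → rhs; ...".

  step 2 ⇒ step 3: DAABDACDB ⇒ B·AB·AB·DA·B·AB·CD·B·DA
    A ↦ AB
    B ↦ DA
    C ↦ CD
    D ↦ B

A->AB, B->DA, C->CD, D->B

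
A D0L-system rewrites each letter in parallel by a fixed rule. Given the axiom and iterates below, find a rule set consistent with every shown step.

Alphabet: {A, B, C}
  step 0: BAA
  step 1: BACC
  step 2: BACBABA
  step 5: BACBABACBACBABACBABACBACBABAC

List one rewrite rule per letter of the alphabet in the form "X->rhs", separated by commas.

A->C, B->BA, C->BA

  step 1 ⇒ step 2: BACC ⇒ BA·C·BA·BA
    A ↦ C
    B ↦ BA
    C ↦ BA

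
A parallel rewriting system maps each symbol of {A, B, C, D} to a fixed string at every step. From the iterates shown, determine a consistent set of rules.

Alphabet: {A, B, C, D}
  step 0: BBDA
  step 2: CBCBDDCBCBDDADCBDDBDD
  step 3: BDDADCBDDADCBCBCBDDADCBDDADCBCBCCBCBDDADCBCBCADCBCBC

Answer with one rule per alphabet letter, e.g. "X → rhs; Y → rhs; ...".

  step 2 ⇒ step 3: CBCBDDCBCBDDADCBDDBDD ⇒ BDD·ADC·BDD·ADC·BC·BC·BDD·ADC·BDD·ADC·BC·BC·C·BC·BDD·ADC·BC·BC·ADC·BC·BC
    A ↦ C
    B ↦ ADC
    C ↦ BDD
    D ↦ BC

A->C, B->ADC, C->BDD, D->BC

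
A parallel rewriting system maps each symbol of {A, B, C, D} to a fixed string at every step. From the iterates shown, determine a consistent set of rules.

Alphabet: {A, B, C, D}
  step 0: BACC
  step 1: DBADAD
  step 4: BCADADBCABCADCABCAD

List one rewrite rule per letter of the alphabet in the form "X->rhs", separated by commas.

  step 0 ⇒ step 1: BACC ⇒ D·B·AD·AD
    A ↦ B
    B ↦ D
    C ↦ AD
    D ↦ CA  (constrained at step 1)

A->B, B->D, C->AD, D->CA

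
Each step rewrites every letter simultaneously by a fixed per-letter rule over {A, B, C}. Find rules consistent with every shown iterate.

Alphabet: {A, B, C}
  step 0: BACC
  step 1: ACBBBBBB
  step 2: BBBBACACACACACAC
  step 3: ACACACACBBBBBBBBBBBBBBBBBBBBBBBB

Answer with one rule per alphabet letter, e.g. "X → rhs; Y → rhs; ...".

A->BB, B->AC, C->BB

  step 2 ⇒ step 3: BBBBACACACACACAC ⇒ AC·AC·AC·AC·BB·BB·BB·BB·BB·BB·BB·BB·BB·BB·BB·BB
    A ↦ BB
    B ↦ AC
    C ↦ BB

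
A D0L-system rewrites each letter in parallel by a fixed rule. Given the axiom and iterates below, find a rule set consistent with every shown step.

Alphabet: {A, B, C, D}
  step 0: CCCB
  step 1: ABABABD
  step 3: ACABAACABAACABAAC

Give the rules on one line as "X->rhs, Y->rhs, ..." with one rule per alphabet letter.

  step 0 ⇒ step 1: CCCB ⇒ AB·AB·AB·D
    B ↦ D
    C ↦ AB
    A ↦ AC  (constrained at step 1)
    D ↦ A  (constrained at step 1)

A->AC, B->D, C->AB, D->A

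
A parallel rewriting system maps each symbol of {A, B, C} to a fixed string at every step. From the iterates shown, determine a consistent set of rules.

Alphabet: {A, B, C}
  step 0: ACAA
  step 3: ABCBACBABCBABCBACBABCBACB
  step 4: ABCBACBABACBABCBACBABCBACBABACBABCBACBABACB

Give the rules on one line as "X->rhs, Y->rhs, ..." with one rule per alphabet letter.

A->AB, B->CB, C->A

  step 3 ⇒ step 4: ABCBACBABCBABCBACBABCBACB ⇒ AB·CB·A·CB·AB·A·CB·AB·CB·A·CB·AB·CB·A·CB·AB·A·CB·AB·CB·A·CB·AB·A·CB
    A ↦ AB
    B ↦ CB
    C ↦ A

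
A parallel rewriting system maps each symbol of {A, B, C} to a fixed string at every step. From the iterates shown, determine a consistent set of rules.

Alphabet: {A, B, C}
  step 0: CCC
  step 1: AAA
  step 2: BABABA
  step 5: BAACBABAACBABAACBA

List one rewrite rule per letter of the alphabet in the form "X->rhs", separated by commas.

A->BA, B->C, C->A

  step 1 ⇒ step 2: AAA ⇒ BA·BA·BA
    A ↦ BA
    B ↦ C  (constrained at step 2)
  step 0 ⇒ step 1: CCC ⇒ A·A·A
    C ↦ A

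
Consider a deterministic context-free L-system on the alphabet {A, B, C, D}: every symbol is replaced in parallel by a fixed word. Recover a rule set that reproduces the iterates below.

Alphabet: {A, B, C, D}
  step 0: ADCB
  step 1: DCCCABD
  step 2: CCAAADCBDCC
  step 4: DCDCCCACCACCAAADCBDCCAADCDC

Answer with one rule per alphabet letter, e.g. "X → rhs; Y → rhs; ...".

  step 1 ⇒ step 2: DCCCABD ⇒ CC·A·A·A·DC·BD·CC
    A ↦ DC
    B ↦ BD
    C ↦ A
    D ↦ CC

A->DC, B->BD, C->A, D->CC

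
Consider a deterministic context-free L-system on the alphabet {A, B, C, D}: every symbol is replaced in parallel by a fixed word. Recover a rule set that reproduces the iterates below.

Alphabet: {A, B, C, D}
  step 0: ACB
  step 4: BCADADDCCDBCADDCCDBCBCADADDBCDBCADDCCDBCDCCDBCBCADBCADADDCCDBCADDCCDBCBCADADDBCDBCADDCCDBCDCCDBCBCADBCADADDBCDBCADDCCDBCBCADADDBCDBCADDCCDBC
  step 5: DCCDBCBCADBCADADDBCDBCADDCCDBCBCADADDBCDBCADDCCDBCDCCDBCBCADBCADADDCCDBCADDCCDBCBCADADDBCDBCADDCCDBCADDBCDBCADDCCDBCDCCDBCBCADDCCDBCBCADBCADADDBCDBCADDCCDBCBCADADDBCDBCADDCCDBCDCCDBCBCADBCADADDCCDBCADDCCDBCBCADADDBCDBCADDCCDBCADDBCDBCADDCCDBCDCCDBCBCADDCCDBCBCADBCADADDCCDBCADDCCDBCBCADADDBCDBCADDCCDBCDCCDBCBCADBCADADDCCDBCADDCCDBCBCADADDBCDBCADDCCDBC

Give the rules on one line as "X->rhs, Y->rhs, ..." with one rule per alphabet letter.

  step 4 ⇒ step 5: BCADADDCCDBCADDCCDBCBCADADDBCDBCADDCCDBCDCCDBCBCADBCADADDCCDBCADDCCDBCBCADADDBCDBCADDCCDBCDCCDBCBCADBCADADDBCDBCADDCCDBCBCADADDBCDBCADDCCDBC ⇒ DCC·DBC·BC·AD·BC·AD·AD·DBC·DBC·AD·DCC·DBC·BC·AD·AD·DBC·DBC·AD·DCC·DBC·DCC·DBC·BC·AD·BC·AD·AD·DCC·DBC·AD·DCC·DBC·BC·AD·AD·DBC·DBC·AD·DCC·DBC·AD·DBC·DBC·AD·DCC·DBC·DCC·DBC·BC·AD·DCC·DBC·BC·AD·BC·AD·AD·DBC·DBC·AD·DCC·DBC·BC·AD·AD·DBC·DBC·AD·DCC·DBC·DCC·DBC·BC·AD·BC·AD·AD·DCC·DBC·AD·DCC·DBC·BC·AD·AD·DBC·DBC·AD·DCC·DBC·AD·DBC·DBC·AD·DCC·DBC·DCC·DBC·BC·AD·DCC·DBC·BC·AD·BC·AD·AD·DCC·DBC·AD·DCC·DBC·BC·AD·AD·DBC·DBC·AD·DCC·DBC·DCC·DBC·BC·AD·BC·AD·AD·DCC·DBC·AD·DCC·DBC·BC·AD·AD·DBC·DBC·AD·DCC·DBC
    A ↦ BC
    B ↦ DCC
    C ↦ DBC
    D ↦ AD

A->BC, B->DCC, C->DBC, D->AD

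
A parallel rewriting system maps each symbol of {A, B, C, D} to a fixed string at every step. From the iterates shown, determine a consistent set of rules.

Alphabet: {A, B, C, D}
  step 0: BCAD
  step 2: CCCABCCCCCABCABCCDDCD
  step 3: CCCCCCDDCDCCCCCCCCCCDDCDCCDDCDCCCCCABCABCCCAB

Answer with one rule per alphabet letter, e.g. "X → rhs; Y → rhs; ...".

  step 2 ⇒ step 3: CCCABCCCCCABCABCCDDCD ⇒ CC·CC·CC·DD·CD·CC·CC·CC·CC·CC·DD·CD·CC·DD·CD·CC·CC·CAB·CAB·CC·CAB
    A ↦ DD
    B ↦ CD
    C ↦ CC
    D ↦ CAB

A->DD, B->CD, C->CC, D->CAB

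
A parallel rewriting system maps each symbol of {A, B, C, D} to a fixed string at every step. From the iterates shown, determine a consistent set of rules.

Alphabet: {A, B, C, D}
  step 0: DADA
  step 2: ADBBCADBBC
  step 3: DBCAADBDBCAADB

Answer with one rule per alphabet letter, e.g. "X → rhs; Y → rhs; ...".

A->D, B->A, C->DB, D->BC

  step 2 ⇒ step 3: ADBBCADBBC ⇒ D·BC·A·A·DB·D·BC·A·A·DB
    A ↦ D
    B ↦ A
    C ↦ DB
    D ↦ BC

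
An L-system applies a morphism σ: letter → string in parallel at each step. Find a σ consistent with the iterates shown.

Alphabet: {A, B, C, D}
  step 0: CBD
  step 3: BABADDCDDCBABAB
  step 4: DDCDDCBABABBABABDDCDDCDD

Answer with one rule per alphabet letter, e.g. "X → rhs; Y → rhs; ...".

A->C, B->DD, C->B, D->BA

  step 3 ⇒ step 4: BABADDCDDCBABAB ⇒ DD·C·DD·C·BA·BA·B·BA·BA·B·DD·C·DD·C·DD
    A ↦ C
    B ↦ DD
    C ↦ B
    D ↦ BA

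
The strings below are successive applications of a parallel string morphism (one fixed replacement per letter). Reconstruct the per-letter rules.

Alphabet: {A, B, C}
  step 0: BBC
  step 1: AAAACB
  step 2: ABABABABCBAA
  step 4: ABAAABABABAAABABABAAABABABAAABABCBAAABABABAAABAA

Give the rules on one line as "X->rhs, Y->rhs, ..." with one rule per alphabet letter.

  step 1 ⇒ step 2: AAAACB ⇒ AB·AB·AB·AB·CB·AA
    A ↦ AB
    B ↦ AA
    C ↦ CB

A->AB, B->AA, C->CB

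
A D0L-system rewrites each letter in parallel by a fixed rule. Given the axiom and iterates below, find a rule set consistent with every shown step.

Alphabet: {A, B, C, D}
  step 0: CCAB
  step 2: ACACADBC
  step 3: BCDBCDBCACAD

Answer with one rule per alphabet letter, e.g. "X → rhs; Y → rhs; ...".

A->BC, B->A, C->D, D->AC

  step 2 ⇒ step 3: ACACADBC ⇒ BC·D·BC·D·BC·AC·A·D
    A ↦ BC
    B ↦ A
    C ↦ D
    D ↦ AC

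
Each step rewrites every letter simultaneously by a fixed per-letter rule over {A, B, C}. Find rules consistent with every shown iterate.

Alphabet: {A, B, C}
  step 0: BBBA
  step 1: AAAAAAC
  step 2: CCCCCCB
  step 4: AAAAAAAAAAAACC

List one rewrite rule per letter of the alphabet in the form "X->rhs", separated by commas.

  step 1 ⇒ step 2: AAAAAAC ⇒ C·C·C·C·C·C·B
    A ↦ C
    C ↦ B
  step 0 ⇒ step 1: BBBA ⇒ AA·AA·AA·C
    B ↦ AA

A->C, B->AA, C->B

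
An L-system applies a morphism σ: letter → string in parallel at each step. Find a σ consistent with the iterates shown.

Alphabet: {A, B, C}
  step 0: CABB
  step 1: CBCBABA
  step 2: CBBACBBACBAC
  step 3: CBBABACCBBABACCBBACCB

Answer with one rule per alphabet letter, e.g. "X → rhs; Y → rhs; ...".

A->C, B->BA, C->CB

  step 2 ⇒ step 3: CBBACBBACBAC ⇒ CB·BA·BA·C·CB·BA·BA·C·CB·BA·C·CB
    A ↦ C
    B ↦ BA
    C ↦ CB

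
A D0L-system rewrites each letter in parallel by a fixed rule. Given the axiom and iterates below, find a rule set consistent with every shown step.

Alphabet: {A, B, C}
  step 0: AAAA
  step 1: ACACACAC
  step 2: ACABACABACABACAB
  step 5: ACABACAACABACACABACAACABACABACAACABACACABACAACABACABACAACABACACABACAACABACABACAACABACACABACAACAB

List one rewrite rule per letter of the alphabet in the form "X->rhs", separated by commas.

A->AC, B->A, C->AB

  step 1 ⇒ step 2: ACACACAC ⇒ AC·AB·AC·AB·AC·AB·AC·AB
    A ↦ AC
    C ↦ AB
    B ↦ A  (constrained at step 2)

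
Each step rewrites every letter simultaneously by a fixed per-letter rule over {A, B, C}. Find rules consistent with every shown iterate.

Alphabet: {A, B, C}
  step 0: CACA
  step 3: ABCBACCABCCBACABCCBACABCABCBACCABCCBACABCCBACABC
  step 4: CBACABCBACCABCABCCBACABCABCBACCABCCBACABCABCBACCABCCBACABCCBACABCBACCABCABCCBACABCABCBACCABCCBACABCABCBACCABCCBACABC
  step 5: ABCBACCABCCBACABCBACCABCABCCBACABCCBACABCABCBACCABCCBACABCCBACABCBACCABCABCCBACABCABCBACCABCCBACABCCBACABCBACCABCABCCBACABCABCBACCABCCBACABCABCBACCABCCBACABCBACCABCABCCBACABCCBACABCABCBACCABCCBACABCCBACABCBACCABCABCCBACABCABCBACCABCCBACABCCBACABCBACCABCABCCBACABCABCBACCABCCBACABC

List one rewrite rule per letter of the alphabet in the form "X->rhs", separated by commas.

A->C, B->BAC, C->ABC

  step 4 ⇒ step 5: CBACABCBACCABCABCCBACABCABCBACCABCCBACABCABCBACCABCCBACABCCBACABCBACCABCABCCBACABCABCBACCABCCBACABCABCBACCABCCBACABC ⇒ ABC·BAC·C·ABC·C·BAC·ABC·BAC·C·ABC·ABC·C·BAC·ABC·C·BAC·ABC·ABC·BAC·C·ABC·C·BAC·ABC·C·BAC·ABC·BAC·C·ABC·ABC·C·BAC·ABC·ABC·BAC·C·ABC·C·BAC·ABC·C·BAC·ABC·BAC·C·ABC·ABC·C·BAC·ABC·ABC·BAC·C·ABC·C·BAC·ABC·ABC·BAC·C·ABC·C·BAC·ABC·BAC·C·ABC·ABC·C·BAC·ABC·C·BAC·ABC·ABC·BAC·C·ABC·C·BAC·ABC·C·BAC·ABC·BAC·C·ABC·ABC·C·BAC·ABC·ABC·BAC·C·ABC·C·BAC·ABC·C·BAC·ABC·BAC·C·ABC·ABC·C·BAC·ABC·ABC·BAC·C·ABC·C·BAC·ABC
    A ↦ C
    B ↦ BAC
    C ↦ ABC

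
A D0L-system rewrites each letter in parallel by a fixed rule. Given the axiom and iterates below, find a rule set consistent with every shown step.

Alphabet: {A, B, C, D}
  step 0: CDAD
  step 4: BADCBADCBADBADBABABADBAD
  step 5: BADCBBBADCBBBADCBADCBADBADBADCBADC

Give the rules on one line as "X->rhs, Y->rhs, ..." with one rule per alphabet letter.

A->D, B->BA, C->BB, D->C

  step 4 ⇒ step 5: BADCBADCBADBADBABABADBAD ⇒ BA·D·C·BB·BA·D·C·BB·BA·D·C·BA·D·C·BA·D·BA·D·BA·D·C·BA·D·C
    A ↦ D
    B ↦ BA
    C ↦ BB
    D ↦ C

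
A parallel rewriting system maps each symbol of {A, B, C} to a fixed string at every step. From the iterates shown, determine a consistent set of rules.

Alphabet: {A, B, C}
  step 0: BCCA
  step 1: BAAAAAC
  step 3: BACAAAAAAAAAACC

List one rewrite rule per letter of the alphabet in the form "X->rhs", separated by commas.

  step 0 ⇒ step 1: BCCA ⇒ BA·AA·AA·C
    A ↦ C
    B ↦ BA
    C ↦ AA

A->C, B->BA, C->AA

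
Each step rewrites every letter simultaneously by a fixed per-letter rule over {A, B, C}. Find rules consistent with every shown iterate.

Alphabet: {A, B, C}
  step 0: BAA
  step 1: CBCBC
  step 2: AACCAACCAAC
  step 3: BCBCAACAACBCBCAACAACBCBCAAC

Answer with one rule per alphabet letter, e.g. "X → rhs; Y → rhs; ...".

A->BC, B->C, C->AAC

  step 2 ⇒ step 3: AACCAACCAAC ⇒ BC·BC·AAC·AAC·BC·BC·AAC·AAC·BC·BC·AAC
    A ↦ BC
    C ↦ AAC
  step 0 ⇒ step 1: BAA ⇒ C·BC·BC
    B ↦ C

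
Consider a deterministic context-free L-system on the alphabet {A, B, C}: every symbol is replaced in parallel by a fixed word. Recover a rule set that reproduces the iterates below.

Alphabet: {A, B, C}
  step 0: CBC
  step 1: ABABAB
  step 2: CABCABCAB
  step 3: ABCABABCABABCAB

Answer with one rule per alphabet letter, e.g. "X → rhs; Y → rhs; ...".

A->C, B->AB, C->AB

  step 2 ⇒ step 3: CABCABCAB ⇒ AB·C·AB·AB·C·AB·AB·C·AB
    A ↦ C
    B ↦ AB
    C ↦ AB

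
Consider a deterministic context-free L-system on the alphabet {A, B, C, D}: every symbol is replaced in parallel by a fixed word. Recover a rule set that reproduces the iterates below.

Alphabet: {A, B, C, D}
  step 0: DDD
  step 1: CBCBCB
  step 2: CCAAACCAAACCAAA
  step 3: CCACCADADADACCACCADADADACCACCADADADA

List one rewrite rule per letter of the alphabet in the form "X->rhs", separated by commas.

  step 2 ⇒ step 3: CCAAACCAAACCAAA ⇒ CCA·CCA·DA·DA·DA·CCA·CCA·DA·DA·DA·CCA·CCA·DA·DA·DA
    A ↦ DA
    C ↦ CCA
  step 1 ⇒ step 2: CBCBCB ⇒ CCA·AA·CCA·AA·CCA·AA
    B ↦ AA
  step 0 ⇒ step 1: DDD ⇒ CB·CB·CB
    D ↦ CB

A->DA, B->AA, C->CCA, D->CB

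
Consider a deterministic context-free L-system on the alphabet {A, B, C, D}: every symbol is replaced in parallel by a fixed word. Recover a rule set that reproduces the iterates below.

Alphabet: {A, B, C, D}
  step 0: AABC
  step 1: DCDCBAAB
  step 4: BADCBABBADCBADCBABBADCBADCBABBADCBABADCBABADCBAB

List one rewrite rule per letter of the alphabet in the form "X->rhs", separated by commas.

  step 0 ⇒ step 1: AABC ⇒ DC·DC·BA·AB
    A ↦ DC
    B ↦ BA
    C ↦ AB
    D ↦ B  (constrained at step 1)

A->DC, B->BA, C->AB, D->B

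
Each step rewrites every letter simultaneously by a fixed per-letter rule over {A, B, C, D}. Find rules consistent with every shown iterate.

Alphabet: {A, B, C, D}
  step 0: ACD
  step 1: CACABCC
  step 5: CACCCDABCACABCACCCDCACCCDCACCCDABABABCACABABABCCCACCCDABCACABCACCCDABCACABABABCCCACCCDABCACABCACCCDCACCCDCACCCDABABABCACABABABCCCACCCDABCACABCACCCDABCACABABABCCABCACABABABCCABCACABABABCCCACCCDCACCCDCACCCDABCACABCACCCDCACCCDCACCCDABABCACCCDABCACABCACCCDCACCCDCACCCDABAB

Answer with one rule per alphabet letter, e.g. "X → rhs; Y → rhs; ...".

  step 0 ⇒ step 1: ACD ⇒ CAC·AB·CC
    A ↦ CAC
    C ↦ AB
    D ↦ CC
    B ↦ CCD  (constrained at step 1)

A->CAC, B->CCD, C->AB, D->CC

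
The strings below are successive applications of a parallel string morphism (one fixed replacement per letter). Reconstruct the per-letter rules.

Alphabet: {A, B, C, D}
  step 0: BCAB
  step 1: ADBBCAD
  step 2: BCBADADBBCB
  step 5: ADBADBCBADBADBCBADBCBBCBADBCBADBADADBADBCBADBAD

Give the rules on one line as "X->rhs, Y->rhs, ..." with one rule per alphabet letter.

A->BC, B->AD, C->B, D->B

  step 1 ⇒ step 2: ADBBCAD ⇒ BC·B·AD·AD·B·BC·B
    A ↦ BC
    B ↦ AD
    C ↦ B
    D ↦ B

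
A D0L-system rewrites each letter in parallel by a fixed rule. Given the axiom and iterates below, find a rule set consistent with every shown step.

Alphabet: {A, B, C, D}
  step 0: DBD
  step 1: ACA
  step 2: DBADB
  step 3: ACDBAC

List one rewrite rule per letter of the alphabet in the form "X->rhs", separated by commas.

A->DB, B->C, C->A, D->A

  step 2 ⇒ step 3: DBADB ⇒ A·C·DB·A·C
    A ↦ DB
    B ↦ C
    D ↦ A
  step 1 ⇒ step 2: ACA ⇒ DB·A·DB
    C ↦ A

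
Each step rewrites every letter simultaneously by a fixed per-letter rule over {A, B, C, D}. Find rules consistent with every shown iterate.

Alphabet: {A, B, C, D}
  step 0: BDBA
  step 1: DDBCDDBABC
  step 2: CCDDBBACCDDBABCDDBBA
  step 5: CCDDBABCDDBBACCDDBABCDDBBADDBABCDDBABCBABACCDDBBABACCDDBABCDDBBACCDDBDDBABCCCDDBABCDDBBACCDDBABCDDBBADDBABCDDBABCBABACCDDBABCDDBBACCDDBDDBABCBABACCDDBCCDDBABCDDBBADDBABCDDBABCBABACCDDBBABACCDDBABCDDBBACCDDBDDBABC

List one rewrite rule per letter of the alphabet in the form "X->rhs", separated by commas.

  step 1 ⇒ step 2: DDBCDDBABC ⇒ C·C·DDB·BA·C·C·DDB·ABC·DDB·BA
    A ↦ ABC
    B ↦ DDB
    C ↦ BA
    D ↦ C

A->ABC, B->DDB, C->BA, D->C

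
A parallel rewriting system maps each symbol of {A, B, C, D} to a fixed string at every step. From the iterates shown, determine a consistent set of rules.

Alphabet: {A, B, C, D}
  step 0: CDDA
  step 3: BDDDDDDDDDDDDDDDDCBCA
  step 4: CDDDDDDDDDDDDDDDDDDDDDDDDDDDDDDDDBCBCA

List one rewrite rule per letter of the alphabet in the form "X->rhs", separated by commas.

  step 3 ⇒ step 4: BDDDDDDDDDDDDDDDDCBCA ⇒ C·DD·DD·DD·DD·DD·DD·DD·DD·DD·DD·DD·DD·DD·DD·DD·DD·B·C·B·CA
    A ↦ CA
    B ↦ C
    C ↦ B
    D ↦ DD

A->CA, B->C, C->B, D->DD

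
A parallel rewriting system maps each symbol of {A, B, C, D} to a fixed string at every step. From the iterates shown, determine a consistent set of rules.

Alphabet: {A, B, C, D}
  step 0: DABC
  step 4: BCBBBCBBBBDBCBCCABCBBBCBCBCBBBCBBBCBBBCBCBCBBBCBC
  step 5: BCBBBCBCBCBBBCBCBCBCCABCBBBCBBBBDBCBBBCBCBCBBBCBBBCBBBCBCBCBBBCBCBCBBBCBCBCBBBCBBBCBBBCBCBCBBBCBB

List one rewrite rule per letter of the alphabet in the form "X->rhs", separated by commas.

  step 4 ⇒ step 5: BCBBBCBBBBDBCBCCABCBBBCBCBCBBBCBBBCBBBCBCBCBBBCBC ⇒ BC·BB·BC·BC·BC·BB·BC·BC·BC·BC·CA·BC·BB·BC·BB·BB·D·BC·BB·BC·BC·BC·BB·BC·BB·BC·BB·BC·BC·BC·BB·BC·BC·BC·BB·BC·BC·BC·BB·BC·BB·BC·BB·BC·BC·BC·BB·BC·BB
    A ↦ D
    B ↦ BC
    C ↦ BB
    D ↦ CA

A->D, B->BC, C->BB, D->CA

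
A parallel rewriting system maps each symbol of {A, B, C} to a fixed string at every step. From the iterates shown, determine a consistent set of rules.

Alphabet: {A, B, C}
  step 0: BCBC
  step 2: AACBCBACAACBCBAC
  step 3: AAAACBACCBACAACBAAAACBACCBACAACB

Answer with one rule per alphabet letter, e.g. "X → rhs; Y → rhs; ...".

A->AA, B->AC, C->CB

  step 2 ⇒ step 3: AACBCBACAACBCBAC ⇒ AA·AA·CB·AC·CB·AC·AA·CB·AA·AA·CB·AC·CB·AC·AA·CB
    A ↦ AA
    B ↦ AC
    C ↦ CB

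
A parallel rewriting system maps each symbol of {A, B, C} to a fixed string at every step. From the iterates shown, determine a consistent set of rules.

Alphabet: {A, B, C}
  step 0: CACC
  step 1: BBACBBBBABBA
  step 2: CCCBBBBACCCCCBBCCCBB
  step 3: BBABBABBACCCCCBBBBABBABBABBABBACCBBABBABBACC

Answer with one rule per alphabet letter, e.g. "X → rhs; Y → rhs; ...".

  step 2 ⇒ step 3: CCCBBBBACCCCCBBCCCBB ⇒ BBA·BBA·BBA·C·C·C·C·CBB·BBA·BBA·BBA·BBA·BBA·C·C·BBA·BBA·BBA·C·C
    A ↦ CBB
    B ↦ C
    C ↦ BBA

A->CBB, B->C, C->BBA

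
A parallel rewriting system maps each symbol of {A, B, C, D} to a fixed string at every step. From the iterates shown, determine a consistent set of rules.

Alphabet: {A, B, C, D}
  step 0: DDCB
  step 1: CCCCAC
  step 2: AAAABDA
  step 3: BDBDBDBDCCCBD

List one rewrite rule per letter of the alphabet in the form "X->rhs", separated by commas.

  step 2 ⇒ step 3: AAAABDA ⇒ BD·BD·BD·BD·C·CC·BD
    A ↦ BD
    B ↦ C
    D ↦ CC
  step 0 ⇒ step 1: DDCB ⇒ CC·CC·A·C
    C ↦ A

A->BD, B->C, C->A, D->CC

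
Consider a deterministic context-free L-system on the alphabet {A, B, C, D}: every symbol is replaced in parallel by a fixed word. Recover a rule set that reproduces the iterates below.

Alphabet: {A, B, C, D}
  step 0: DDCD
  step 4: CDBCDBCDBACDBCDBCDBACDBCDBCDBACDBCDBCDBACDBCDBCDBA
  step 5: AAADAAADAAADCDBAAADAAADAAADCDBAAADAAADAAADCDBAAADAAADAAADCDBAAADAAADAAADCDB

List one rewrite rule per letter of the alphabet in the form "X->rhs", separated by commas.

A->CDB, B->D, C->AA, D->A

  step 4 ⇒ step 5: CDBCDBCDBACDBCDBCDBACDBCDBCDBACDBCDBCDBACDBCDBCDBA ⇒ AA·A·D·AA·A·D·AA·A·D·CDB·AA·A·D·AA·A·D·AA·A·D·CDB·AA·A·D·AA·A·D·AA·A·D·CDB·AA·A·D·AA·A·D·AA·A·D·CDB·AA·A·D·AA·A·D·AA·A·D·CDB
    A ↦ CDB
    B ↦ D
    C ↦ AA
    D ↦ A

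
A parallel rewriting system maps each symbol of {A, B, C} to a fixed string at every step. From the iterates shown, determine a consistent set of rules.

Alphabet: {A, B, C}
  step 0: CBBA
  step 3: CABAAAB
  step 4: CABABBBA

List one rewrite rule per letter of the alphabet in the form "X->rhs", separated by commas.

A->B, B->A, C->CA

  step 3 ⇒ step 4: CABAAAB ⇒ CA·B·A·B·B·B·A
    A ↦ B
    B ↦ A
    C ↦ CA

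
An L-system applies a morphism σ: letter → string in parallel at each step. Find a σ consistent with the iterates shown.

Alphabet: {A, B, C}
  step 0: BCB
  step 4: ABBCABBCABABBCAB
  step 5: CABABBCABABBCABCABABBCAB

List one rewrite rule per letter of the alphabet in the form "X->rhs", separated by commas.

A->C, B->AB, C->B

  step 4 ⇒ step 5: ABBCABBCABABBCAB ⇒ C·AB·AB·B·C·AB·AB·B·C·AB·C·AB·AB·B·C·AB
    A ↦ C
    B ↦ AB
    C ↦ B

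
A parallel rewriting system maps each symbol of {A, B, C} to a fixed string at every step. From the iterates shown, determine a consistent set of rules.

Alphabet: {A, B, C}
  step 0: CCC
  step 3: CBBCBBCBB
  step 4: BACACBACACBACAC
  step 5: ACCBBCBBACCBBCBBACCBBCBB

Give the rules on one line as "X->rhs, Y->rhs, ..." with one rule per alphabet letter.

A->CB, B->AC, C->B

  step 4 ⇒ step 5: BACACBACACBACAC ⇒ AC·CB·B·CB·B·AC·CB·B·CB·B·AC·CB·B·CB·B
    A ↦ CB
    B ↦ AC
    C ↦ B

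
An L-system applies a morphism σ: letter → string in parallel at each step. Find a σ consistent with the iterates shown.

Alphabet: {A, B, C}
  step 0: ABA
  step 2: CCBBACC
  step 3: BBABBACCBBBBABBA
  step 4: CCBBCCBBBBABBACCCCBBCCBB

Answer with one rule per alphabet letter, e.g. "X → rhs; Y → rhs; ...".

A->BB, B->C, C->BBA

  step 3 ⇒ step 4: BBABBACCBBBBABBA ⇒ C·C·BB·C·C·BB·BBA·BBA·C·C·C·C·BB·C·C·BB
    A ↦ BB
    B ↦ C
    C ↦ BBA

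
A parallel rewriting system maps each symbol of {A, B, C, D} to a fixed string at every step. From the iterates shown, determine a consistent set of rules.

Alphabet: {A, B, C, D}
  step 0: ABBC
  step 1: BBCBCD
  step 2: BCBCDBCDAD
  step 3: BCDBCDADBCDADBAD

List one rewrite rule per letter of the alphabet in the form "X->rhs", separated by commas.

A->B, B->BC, C->D, D->AD

  step 2 ⇒ step 3: BCBCDBCDAD ⇒ BC·D·BC·D·AD·BC·D·AD·B·AD
    A ↦ B
    B ↦ BC
    C ↦ D
    D ↦ AD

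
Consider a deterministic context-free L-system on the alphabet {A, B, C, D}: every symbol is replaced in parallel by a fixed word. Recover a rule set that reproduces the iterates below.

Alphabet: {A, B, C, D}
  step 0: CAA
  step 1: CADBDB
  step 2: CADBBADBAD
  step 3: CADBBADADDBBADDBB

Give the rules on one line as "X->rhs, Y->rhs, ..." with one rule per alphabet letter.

A->DB, B->AD, C->CA, D->B

  step 2 ⇒ step 3: CADBBADBAD ⇒ CA·DB·B·AD·AD·DB·B·AD·DB·B
    A ↦ DB
    B ↦ AD
    C ↦ CA
    D ↦ B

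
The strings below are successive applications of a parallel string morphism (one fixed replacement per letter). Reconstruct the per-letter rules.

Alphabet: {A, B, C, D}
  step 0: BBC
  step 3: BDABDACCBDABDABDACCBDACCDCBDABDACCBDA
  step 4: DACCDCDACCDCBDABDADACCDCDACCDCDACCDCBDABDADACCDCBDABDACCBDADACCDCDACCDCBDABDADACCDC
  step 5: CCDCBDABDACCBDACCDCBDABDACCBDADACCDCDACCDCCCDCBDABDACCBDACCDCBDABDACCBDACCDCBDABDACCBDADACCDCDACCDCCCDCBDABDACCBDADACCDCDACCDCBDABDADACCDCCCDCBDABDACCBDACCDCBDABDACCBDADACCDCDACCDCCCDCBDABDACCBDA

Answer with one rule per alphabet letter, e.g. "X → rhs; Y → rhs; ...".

A->DC, B->DA, C->BDA, D->CC

  step 4 ⇒ step 5: DACCDCDACCDCBDABDADACCDCDACCDCDACCDCBDABDADACCDCBDABDACCBDADACCDCDACCDCBDABDADACCDC ⇒ CC·DC·BDA·BDA·CC·BDA·CC·DC·BDA·BDA·CC·BDA·DA·CC·DC·DA·CC·DC·CC·DC·BDA·BDA·CC·BDA·CC·DC·BDA·BDA·CC·BDA·CC·DC·BDA·BDA·CC·BDA·DA·CC·DC·DA·CC·DC·CC·DC·BDA·BDA·CC·BDA·DA·CC·DC·DA·CC·DC·BDA·BDA·DA·CC·DC·CC·DC·BDA·BDA·CC·BDA·CC·DC·BDA·BDA·CC·BDA·DA·CC·DC·DA·CC·DC·CC·DC·BDA·BDA·CC·BDA
    A ↦ DC
    B ↦ DA
    C ↦ BDA
    D ↦ CC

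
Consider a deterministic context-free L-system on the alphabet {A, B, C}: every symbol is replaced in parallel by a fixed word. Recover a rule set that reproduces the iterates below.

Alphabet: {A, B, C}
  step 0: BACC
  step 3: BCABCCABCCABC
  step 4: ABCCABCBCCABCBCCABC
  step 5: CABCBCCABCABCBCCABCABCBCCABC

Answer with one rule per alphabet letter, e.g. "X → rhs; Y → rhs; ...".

  step 4 ⇒ step 5: ABCCABCBCCABCBCCABC ⇒ C·A·BC·BC·C·A·BC·A·BC·BC·C·A·BC·A·BC·BC·C·A·BC
    A ↦ C
    B ↦ A
    C ↦ BC

A->C, B->A, C->BC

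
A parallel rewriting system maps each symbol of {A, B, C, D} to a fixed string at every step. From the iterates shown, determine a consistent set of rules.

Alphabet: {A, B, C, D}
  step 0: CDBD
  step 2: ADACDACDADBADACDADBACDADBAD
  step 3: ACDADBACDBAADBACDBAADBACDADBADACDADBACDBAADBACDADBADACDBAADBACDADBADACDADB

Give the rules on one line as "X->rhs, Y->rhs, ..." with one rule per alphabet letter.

A->ACD, B->AD, C->BA, D->ADB

  step 2 ⇒ step 3: ADACDACDADBADACDADBACDADBAD ⇒ ACD·ADB·ACD·BA·ADB·ACD·BA·ADB·ACD·ADB·AD·ACD·ADB·ACD·BA·ADB·ACD·ADB·AD·ACD·BA·ADB·ACD·ADB·AD·ACD·ADB
    A ↦ ACD
    B ↦ AD
    C ↦ BA
    D ↦ ADB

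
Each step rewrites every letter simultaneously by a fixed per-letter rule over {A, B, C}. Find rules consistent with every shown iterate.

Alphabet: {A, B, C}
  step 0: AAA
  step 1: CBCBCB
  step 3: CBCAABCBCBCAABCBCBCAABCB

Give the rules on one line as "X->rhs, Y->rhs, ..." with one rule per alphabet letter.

A->CB, B->CA, C->AB

  step 0 ⇒ step 1: AAA ⇒ CB·CB·CB
    A ↦ CB
    B ↦ CA  (constrained at step 1)
    C ↦ AB  (constrained at step 1)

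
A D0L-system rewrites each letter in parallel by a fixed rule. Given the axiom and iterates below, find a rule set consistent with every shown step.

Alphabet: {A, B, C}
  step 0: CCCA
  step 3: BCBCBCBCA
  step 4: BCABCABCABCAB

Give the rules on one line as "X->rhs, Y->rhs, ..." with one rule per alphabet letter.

  step 3 ⇒ step 4: BCBCBCBCA ⇒ BC·A·BC·A·BC·A·BC·A·B
    A ↦ B
    B ↦ BC
    C ↦ A

A->B, B->BC, C->A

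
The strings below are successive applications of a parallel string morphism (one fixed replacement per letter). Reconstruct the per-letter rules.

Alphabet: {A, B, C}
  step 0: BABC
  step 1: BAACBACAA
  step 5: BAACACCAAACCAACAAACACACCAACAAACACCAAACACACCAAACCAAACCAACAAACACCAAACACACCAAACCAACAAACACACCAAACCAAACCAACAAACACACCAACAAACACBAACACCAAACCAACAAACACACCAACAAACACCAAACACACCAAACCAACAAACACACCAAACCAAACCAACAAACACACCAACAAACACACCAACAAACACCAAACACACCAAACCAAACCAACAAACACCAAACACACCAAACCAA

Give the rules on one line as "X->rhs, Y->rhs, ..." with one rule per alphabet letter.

  step 0 ⇒ step 1: BABC ⇒ BA·AC·BA·CAA
    A ↦ AC
    B ↦ BA
    C ↦ CAA

A->AC, B->BA, C->CAA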